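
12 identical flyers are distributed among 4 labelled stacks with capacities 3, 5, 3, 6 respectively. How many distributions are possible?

48

Ignoring the caps, the number of non-negative solutions to x_1+…+x_4 = 12 is C(15,3) = 455.
Subtract solutions that violate a single cap (substitute x_i' = x_i − (cap_i+1)): x_1 ≥ 4 gives C(11,3) = 165; x_2 ≥ 6 gives C(9,3) = 84; x_3 ≥ 4 gives C(11,3) = 165; x_4 ≥ 7 gives C(8,3) = 56. Together 470.
Add back pairs where two caps are both exceeded: 10 + 35 + 4 + 10 + 0 + 4 = 63.
By inclusion–exclusion the count is 455 − 470 + 63 = 48.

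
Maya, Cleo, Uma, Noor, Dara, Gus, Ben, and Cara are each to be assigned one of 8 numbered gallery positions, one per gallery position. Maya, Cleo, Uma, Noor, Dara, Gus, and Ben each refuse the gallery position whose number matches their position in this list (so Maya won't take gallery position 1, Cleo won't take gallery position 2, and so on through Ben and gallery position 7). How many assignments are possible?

16687

Let Aᵢ (for 1 ≤ i ≤ 7) be the placements that put person i in their forbidden gallery position. Any j of these fix j positions, leaving (8−j)! ways to fill the rest, and there are C(7,j) ways to pick which j.
By inclusion–exclusion, the number of valid placements is Σ_{j=0}^{7} (−1)^j C(7,j)·(8−j)!.
Computing: 40320 − 35280 + 15120 − 4200 + 840 − 126 + 14 − 1 = 16687.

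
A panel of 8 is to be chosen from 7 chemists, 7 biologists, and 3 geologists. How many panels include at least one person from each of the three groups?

21217

With no constraint there are C(17,8) = 24310 possible selections.
Selections missing a whole group: no chemists → C(10,8) = 45; no biologists → C(10,8) = 45; no geologists → C(14,8) = 3003.
Add back selections omitting two groups (i.e. drawn from a single group): C(7,8) + C(7,8) + C(3,8) = 0.
By inclusion–exclusion: 24310 − 3093 + 0 = 21217.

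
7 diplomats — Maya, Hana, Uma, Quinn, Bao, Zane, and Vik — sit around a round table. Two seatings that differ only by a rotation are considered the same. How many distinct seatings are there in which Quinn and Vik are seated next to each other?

240

Glue Quinn and Vik into a block (2 internal orders). Seating 6 units around a circle gives (5)! arrangements.
So 2 × (5)! = 2 × 120 = 240.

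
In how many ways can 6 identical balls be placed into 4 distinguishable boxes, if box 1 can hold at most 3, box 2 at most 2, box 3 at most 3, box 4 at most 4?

40

By stars and bars, unrestricted non-negative solutions to x_1+…+x_4 = 6 number C(6+3,3) = 84.
Subtract solutions that violate a single cap (substitute x_i' = x_i − (cap_i+1)): x_1 ≥ 4 gives C(5,3) = 10; x_2 ≥ 3 gives C(6,3) = 20; x_3 ≥ 4 gives C(5,3) = 10; x_4 ≥ 5 gives C(4,3) = 4. Together 44.
No two caps can be exceeded simultaneously, so the pair terms are all 0.
By inclusion–exclusion the count is 84 − 44 + 0 = 40.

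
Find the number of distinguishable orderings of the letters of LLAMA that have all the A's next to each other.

12

Treat the 2 copies of A as a single block. The multiset to arrange is then {AA, L, L, M}, 4 items in all.
That gives (4)!/(2!) = 12 arrangements.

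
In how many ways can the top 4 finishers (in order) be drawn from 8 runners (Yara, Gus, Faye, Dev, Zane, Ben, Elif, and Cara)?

This is an ordered selection of 4 from 8: P(8,4).
That gives 8 × 7 × 6 × 5 = 1680.

1680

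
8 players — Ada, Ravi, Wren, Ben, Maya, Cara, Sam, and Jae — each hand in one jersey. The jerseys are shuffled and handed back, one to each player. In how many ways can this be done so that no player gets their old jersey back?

14833

Count assignments avoiding every fixed point. For any j of the 8 players fixed to their old jersey, the other 8−j can be arranged in (8−j)! ways.
By inclusion–exclusion this is Σ_{j=0}^{8} (−1)^j C(8,j)·(8−j)!.
Computing: 40320 − 40320 + 20160 − 6720 + 1680 − 336 + 56 − 8 + 1 = 14833.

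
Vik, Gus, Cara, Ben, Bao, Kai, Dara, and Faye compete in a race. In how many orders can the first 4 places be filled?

There are 8 choices for 1st place, 7 for 2nd, and so on down to 5 for position 4.
That gives 8 × 7 × 6 × 5 = 1680.

1680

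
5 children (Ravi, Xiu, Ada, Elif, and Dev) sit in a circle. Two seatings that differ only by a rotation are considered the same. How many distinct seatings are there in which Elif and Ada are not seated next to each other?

Without the restriction there are (4)! = 24 seatings.
Those with Elif next to Ada: fuse the pair into one unit and seat 4 units around a circle — 2·(3)! = 12.
Subtracting, 24 − 12 = 12.

12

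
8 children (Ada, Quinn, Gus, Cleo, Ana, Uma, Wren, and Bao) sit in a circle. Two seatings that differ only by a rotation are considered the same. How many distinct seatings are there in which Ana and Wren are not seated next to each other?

Without the restriction there are (7)! = 5040 seatings.
Those with Ana next to Wren: fuse the pair into one unit and seat 7 units around a circle — 2·(6)! = 1440.
Subtracting, 5040 − 1440 = 3600.

3600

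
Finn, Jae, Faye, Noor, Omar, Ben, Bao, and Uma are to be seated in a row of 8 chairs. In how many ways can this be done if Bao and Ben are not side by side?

There are 8! = 40320 arrangements in all. If Bao and Ben are adjacent, merging them into one block gives 2·(7)! = 10080 arrangements.
So 40320 − 10080 = 30240 arrangements keep them apart.

30240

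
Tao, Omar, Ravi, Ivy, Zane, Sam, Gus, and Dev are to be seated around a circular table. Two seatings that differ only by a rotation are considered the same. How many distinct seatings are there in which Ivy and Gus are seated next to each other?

1440

Treat {Ivy, Gus} as one unit (2 internal orders) and seat the resulting 7 units around the table: (6)! circular arrangements.
So 2 × (6)! = 2 × 720 = 1440.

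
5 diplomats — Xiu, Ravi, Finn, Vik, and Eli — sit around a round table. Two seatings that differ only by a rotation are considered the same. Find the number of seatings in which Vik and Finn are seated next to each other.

Glue Vik and Finn into a block (2 internal orders). Seating 4 units around a circle gives (3)! arrangements.
So 2 × (3)! = 2 × 6 = 12.

12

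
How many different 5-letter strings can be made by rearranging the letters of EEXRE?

EEXRE has 5 letters with E appearing 3 times.
So there are 5! / (3!) = 20 distinguishable arrangements.

20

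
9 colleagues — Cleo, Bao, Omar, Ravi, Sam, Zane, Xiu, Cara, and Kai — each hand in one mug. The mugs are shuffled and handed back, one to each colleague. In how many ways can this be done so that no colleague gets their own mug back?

133496

Let Aᵢ be the assignments in which colleague i gets their own mug. We want the size of the complement of A₁∪…∪A_9.
By inclusion–exclusion this is Σ_{j=0}^{9} (−1)^j C(9,j)·(9−j)!.
Computing: 362880 − 362880 + 181440 − 60480 + 15120 − 3024 + 504 − 72 + 9 − 1 = 133496.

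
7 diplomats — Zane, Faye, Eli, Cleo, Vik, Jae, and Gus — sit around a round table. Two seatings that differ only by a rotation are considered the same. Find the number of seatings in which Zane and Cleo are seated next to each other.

Treat {Zane, Cleo} as one unit (2 internal orders) and seat the resulting 6 units around the table: (5)! circular arrangements.
So 2 × (5)! = 2 × 120 = 240.

240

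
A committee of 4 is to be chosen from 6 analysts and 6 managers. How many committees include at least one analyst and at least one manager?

465

Unrestricted: C(12,4) = 495 ways to pick any 4 of the 12.
Subtract selections that omit an entire group: no analysts → C(6,4) = 15; no managers → C(6,4) = 15.
Both groups omitted at once is impossible, so 495 − 30 = 465.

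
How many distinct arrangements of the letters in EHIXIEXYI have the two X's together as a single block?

3360

Treat the 2 copies of X as a single block. The multiset to arrange is then {XX, E, E, H, I, I, I, Y}, 8 items in all.
That gives (8)!/(3!·2!) = 3360 arrangements.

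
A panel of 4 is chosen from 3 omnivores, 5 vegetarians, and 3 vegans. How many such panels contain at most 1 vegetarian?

Split by how many vegetarians are chosen (0 through 1).
Sum: C(5,0)·C(6,4) + C(5,1)·C(6,3) = 15 + 100 = 115.

115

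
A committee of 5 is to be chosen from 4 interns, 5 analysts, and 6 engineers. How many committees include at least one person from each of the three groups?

Total 5-person selections from all 15: C(15,5) = 3003.
Subtract selections that omit an entire group: no interns → C(11,5) = 462; no analysts → C(10,5) = 252; no engineers → C(9,5) = 126.
Add back selections omitting two groups (i.e. drawn from a single group): C(4,5) + C(5,5) + C(6,5) = 7.
By inclusion–exclusion: 3003 − 840 + 7 = 2170.

2170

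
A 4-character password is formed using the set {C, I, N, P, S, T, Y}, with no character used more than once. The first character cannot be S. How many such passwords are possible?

720

The first character has 7−1 = 6 choices (anything except S).
The remaining 3 characters are filled from the other 6 symbols without repetition: 6 × 5 × 4 = 120.
Total: 6 × 120 = 720.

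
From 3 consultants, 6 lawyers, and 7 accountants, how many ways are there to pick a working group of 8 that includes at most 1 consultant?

6435

Split by how many consultants are chosen (0 through 1).
Sum: C(3,0)·C(13,8) + C(3,1)·C(13,7) = 1287 + 5148 = 6435.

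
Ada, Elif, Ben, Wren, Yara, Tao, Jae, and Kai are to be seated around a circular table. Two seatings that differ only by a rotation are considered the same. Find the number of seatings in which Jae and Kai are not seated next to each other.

3600

All circular seatings of 8 people number (7)! = 5040.
Those with Jae next to Kai: fuse the pair into one unit and seat 7 units around a circle — 2·(6)! = 1440.
Subtracting, 5040 − 1440 = 3600.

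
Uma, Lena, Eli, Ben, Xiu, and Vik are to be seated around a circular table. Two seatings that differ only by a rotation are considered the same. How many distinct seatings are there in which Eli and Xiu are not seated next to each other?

72

Without the restriction there are (5)! = 120 seatings.
Those with Eli next to Xiu: fuse the pair into one unit and seat 5 units around a circle — 2·(4)! = 48.
Subtracting, 120 − 48 = 72.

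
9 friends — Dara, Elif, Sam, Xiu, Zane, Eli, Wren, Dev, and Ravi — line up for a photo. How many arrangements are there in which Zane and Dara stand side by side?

Glue Zane and Dara into one block (2 internal orders), leaving 8 units to arrange in a row.
So the count is 2·(8)! = 80640.

80640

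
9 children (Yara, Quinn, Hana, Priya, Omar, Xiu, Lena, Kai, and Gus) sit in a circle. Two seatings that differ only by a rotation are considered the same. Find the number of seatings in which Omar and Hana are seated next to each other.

Glue Omar and Hana into a block (2 internal orders). Seating 8 units around a circle gives (7)! arrangements.
So 2 × (7)! = 2 × 5040 = 10080.

10080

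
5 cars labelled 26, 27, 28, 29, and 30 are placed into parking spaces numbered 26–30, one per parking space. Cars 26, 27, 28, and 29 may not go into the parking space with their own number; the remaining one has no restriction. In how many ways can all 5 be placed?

Let Aᵢ (for 26 ≤ i ≤ 29) be the placements that put car i in its forbidden parking space. Any j of these fix j positions, leaving (5−j)! ways to fill the rest, and there are C(4,j) ways to pick which j.
By inclusion–exclusion, the number of valid placements is Σ_{j=0}^{4} (−1)^j C(4,j)·(5−j)!.
Computing: 120 − 96 + 36 − 8 + 1 = 53.

53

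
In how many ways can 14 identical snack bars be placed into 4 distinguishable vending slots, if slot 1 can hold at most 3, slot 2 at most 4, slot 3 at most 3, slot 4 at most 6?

10

Ignoring the caps, the number of non-negative solutions to x_1+…+x_4 = 14 is C(17,3) = 680.
Subtract solutions that violate a single cap (substitute x_i' = x_i − (cap_i+1)): x_1 ≥ 4 gives C(13,3) = 286; x_2 ≥ 5 gives C(12,3) = 220; x_3 ≥ 4 gives C(13,3) = 286; x_4 ≥ 7 gives C(10,3) = 120. Together 912.
Add back pairs where two caps are both exceeded: 56 + 84 + 20 + 56 + 10 + 20 = 246.
Subtract triples: 4 + 0 + 0 + 0 = 4.
By inclusion–exclusion the count is 680 − 912 + 246 − 4 = 10.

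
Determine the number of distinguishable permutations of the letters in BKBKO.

Letter multiplicities in BKBKO: B×2, K×2, O×1.
So there are 5! / (2!·2!) = 30 distinguishable arrangements.

30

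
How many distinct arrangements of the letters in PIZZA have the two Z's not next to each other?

Total arrangements of PIZZA: 5!/(2!) = 60.
If the two Z's are adjacent, glue them into one block, leaving 4 items to arrange: (4)! = 24 ways.
Hence 60 − 24 = 36.

36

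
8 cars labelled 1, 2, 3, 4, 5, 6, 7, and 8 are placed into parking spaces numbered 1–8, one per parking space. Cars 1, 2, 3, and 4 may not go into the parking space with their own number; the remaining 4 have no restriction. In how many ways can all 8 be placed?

Let Aᵢ (for 1 ≤ i ≤ 4) be the placements that put car i in its forbidden parking space. Any j of these fix j positions, leaving (8−j)! ways to fill the rest, and there are C(4,j) ways to pick which j.
By inclusion–exclusion, the number of valid placements is Σ_{j=0}^{4} (−1)^j C(4,j)·(8−j)!.
Computing: 40320 − 20160 + 4320 − 480 + 24 = 24024.

24024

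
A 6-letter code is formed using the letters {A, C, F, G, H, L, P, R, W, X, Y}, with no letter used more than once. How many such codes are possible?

This is a permutation of 6 out of 11: P(11,6) = 11!/5!.
11 × 10 × 9 × 8 × 7 × 6 = 332640.

332640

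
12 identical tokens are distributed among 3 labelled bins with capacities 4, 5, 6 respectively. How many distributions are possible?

10

By stars and bars, unrestricted non-negative solutions to x_1+…+x_3 = 12 number C(12+2,2) = 91.
Subtract solutions that violate a single cap (substitute x_i' = x_i − (cap_i+1)): x_1 ≥ 5 gives C(9,2) = 36; x_2 ≥ 6 gives C(8,2) = 28; x_3 ≥ 7 gives C(7,2) = 21. Together 85.
Add back pairs where two caps are both exceeded: 3 + 1 + 0 = 4.
By inclusion–exclusion the count is 91 − 85 + 4 = 10.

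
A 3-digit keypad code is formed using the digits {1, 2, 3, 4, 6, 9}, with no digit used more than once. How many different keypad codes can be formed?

120

Choose and order 3 of the 6 symbols: the first digit has 6 options, the next 5, then 4.
That product is 6 × 5 × 4 = 120.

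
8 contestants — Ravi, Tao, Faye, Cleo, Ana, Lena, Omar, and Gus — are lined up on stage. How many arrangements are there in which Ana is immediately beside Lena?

10080

Glue Ana and Lena into one block (2 internal orders), leaving 7 units to arrange in a row.
That gives 2 × 7! = 2 × 5040 = 10080.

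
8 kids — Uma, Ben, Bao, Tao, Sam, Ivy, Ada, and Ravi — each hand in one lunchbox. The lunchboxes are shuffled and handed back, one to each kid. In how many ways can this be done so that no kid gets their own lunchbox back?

14833

Count assignments avoiding every fixed point. For any j of the 8 kids fixed to their own lunchbox, the other 8−j can be arranged in (8−j)! ways.
By inclusion–exclusion this is Σ_{j=0}^{8} (−1)^j C(8,j)·(8−j)!.
Computing: 40320 − 40320 + 20160 − 6720 + 1680 − 336 + 56 − 8 + 1 = 14833.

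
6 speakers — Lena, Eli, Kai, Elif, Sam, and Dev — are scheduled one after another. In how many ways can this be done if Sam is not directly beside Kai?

480

Of the 6! = 720 arrangements, those with Sam and Kai adjacent number 2 × 5! = 240 (treat the pair as a block with 2 internal orders).
So 720 − 240 = 480 arrangements keep them apart.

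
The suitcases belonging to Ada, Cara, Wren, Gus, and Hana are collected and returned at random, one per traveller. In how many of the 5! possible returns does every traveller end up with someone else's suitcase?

44

This is the derangement count D_5: permutations of 5 items with no fixed point.
By inclusion–exclusion this is Σ_{j=0}^{5} (−1)^j C(5,j)·(5−j)!.
Computing: 120 − 120 + 60 − 20 + 5 − 1 = 44.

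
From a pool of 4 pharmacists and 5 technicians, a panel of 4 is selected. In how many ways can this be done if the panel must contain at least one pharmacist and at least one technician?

120

With no constraint there are C(9,4) = 126 possible selections.
Selections missing a whole group: no pharmacists → C(5,4) = 5; no technicians → C(4,4) = 1.
Both groups omitted at once is impossible, so 126 − 6 = 120.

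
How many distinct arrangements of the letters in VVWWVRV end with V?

60

Fix V in the last position and arrange the remaining 6 letters.
Those 6 letters have V appearing 3 times and W appearing twice, giving (6)!/(3!·2!) = 60.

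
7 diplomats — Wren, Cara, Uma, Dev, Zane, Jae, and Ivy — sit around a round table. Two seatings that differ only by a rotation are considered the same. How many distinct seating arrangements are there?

Fix one person's seat to break rotational symmetry; the remaining 6 people can be arranged in (6)! = 720 ways.

720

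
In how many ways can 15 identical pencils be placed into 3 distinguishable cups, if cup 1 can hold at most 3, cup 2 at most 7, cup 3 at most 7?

6

Without the upper bounds there are C(17,2) = 136 ways to split 15 among 3 cups.
Subtract solutions that violate a single cap (substitute x_i' = x_i − (cap_i+1)): x_1 ≥ 4 gives C(13,2) = 78; x_2 ≥ 8 gives C(9,2) = 36; x_3 ≥ 8 gives C(9,2) = 36. Together 150.
Add back pairs where two caps are both exceeded: 10 + 10 + 0 = 20.
By inclusion–exclusion the count is 136 − 150 + 20 = 6.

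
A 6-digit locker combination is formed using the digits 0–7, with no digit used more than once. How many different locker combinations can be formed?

20160

Choose and order 6 of the 8 symbols: the first digit has 8 options, the next 7, and so on down to 3.
That product is 8 × 7 × 6 × 5 × 4 × 3 = 20160.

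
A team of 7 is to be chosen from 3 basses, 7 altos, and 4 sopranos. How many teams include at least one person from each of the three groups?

Total 7-person selections from all 14: C(14,7) = 3432.
Selections missing a whole group: no basses → C(11,7) = 330; no altos → C(7,7) = 1; no sopranos → C(10,7) = 120.
Add back selections omitting two groups (i.e. drawn from a single group): C(3,7) + C(7,7) + C(4,7) = 1.
By inclusion–exclusion: 3432 − 451 + 1 = 2982.

2982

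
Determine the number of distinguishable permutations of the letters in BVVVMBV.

105

Letter multiplicities in BVVVMBV: B×2, M×1, V×4.
So there are 7! / (4!·2!) = 105 distinguishable arrangements.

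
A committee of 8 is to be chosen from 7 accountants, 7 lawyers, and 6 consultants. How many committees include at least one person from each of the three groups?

Unrestricted: C(20,8) = 125970 ways to pick any 8 of the 20.
Subtract selections that omit an entire group: no accountants → C(13,8) = 1287; no lawyers → C(13,8) = 1287; no consultants → C(14,8) = 3003.
Add back selections omitting two groups (i.e. drawn from a single group): C(7,8) + C(7,8) + C(6,8) = 0.
By inclusion–exclusion: 125970 − 5577 + 0 = 120393.

120393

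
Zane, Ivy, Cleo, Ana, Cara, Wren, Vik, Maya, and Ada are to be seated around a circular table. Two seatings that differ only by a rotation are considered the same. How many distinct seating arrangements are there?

Seat Zane anywhere (absorbing the rotational symmetry), then permute the other 8: (8)! = 40320.

40320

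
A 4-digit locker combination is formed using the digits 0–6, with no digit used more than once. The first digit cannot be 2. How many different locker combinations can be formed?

720

The first digit has 7−1 = 6 choices (anything except 2).
The remaining 3 digits are filled from the other 6 symbols without repetition: 6 × 5 × 4 = 120.
Total: 6 × 120 = 720.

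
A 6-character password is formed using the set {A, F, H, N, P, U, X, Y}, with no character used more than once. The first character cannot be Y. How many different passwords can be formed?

17640

The first character has 8−1 = 7 choices (anything except Y).
The remaining 5 characters are filled from the other 7 symbols without repetition: 7 × 6 × 5 × 4 × 3 = 2520.
Total: 7 × 2520 = 17640.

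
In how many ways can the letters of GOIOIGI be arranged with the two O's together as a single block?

Treat the 2 copies of O as a single block. The multiset to arrange is then {OO, G, G, I, I, I}, 6 items in all.
That gives (6)!/(3!·2!) = 60 arrangements.

60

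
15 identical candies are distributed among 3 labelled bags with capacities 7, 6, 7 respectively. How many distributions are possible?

Without the upper bounds there are C(17,2) = 136 ways to split 15 among 3 bags.
Subtract solutions that violate a single cap (substitute x_i' = x_i − (cap_i+1)): x_1 ≥ 8 gives C(9,2) = 36; x_2 ≥ 7 gives C(10,2) = 45; x_3 ≥ 8 gives C(9,2) = 36. Together 117.
Add back pairs where two caps are both exceeded: 1 + 0 + 1 = 2.
By inclusion–exclusion the count is 136 − 117 + 2 = 21.

21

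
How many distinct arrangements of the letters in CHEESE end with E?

60

Fix E in the last position and arrange the remaining 5 letters.
Those 5 letters have E appearing twice, giving (5)!/(2!) = 60.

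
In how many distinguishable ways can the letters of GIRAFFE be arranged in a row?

2520

GIRAFFE has 7 letters with F appearing twice.
Dividing 7! = 5040 by 2! = 2 for the repeated letters gives 2520.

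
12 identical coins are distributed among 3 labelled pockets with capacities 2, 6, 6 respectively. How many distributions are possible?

6

Without the upper bounds there are C(14,2) = 91 ways to split 12 among 3 pockets.
Subtract solutions that violate a single cap (substitute x_i' = x_i − (cap_i+1)): x_1 ≥ 3 gives C(11,2) = 55; x_2 ≥ 7 gives C(7,2) = 21; x_3 ≥ 7 gives C(7,2) = 21. Together 97.
Add back pairs where two caps are both exceeded: 6 + 6 + 0 = 12.
By inclusion–exclusion the count is 91 − 97 + 12 = 6.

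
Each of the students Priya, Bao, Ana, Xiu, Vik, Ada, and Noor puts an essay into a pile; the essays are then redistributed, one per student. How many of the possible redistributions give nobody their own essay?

This is the derangement count D_7: permutations of 7 items with no fixed point.
By inclusion–exclusion this is Σ_{j=0}^{7} (−1)^j C(7,j)·(7−j)!.
Computing: 5040 − 5040 + 2520 − 840 + 210 − 42 + 7 − 1 = 1854.

1854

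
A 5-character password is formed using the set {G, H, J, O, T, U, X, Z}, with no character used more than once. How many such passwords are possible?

Choose and order 5 of the 8 symbols: the first character has 8 options, the next 7, and so on down to 4.
8 × 7 × 6 × 5 × 4 = 6720.

6720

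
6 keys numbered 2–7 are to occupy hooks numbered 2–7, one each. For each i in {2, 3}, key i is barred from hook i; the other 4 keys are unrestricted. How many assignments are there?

Let Aᵢ (for i ∈ {2, 3}) be the placements that put key i in its forbidden hook. Any j of these fix j positions, leaving (6−j)! ways to fill the rest, and there are C(2,j) ways to pick which j.
By inclusion–exclusion, the number of valid placements is Σ_{j=0}^{2} (−1)^j C(2,j)·(6−j)!.
Computing: 720 − 240 + 24 = 504.

504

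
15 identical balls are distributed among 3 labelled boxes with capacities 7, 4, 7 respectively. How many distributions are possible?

Without the upper bounds there are C(17,2) = 136 ways to split 15 among 3 boxes.
Subtract solutions that violate a single cap (substitute x_i' = x_i − (cap_i+1)): x_1 ≥ 8 gives C(9,2) = 36; x_2 ≥ 5 gives C(12,2) = 66; x_3 ≥ 8 gives C(9,2) = 36. Together 138.
Add back pairs where two caps are both exceeded: 6 + 0 + 6 = 12.
By inclusion–exclusion the count is 136 − 138 + 12 = 10.

10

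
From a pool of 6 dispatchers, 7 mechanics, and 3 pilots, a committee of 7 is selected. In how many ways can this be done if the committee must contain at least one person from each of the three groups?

Unrestricted: C(16,7) = 11440 ways to pick any 7 of the 16.
Selections missing a whole group: no dispatchers → C(10,7) = 120; no mechanics → C(9,7) = 36; no pilots → C(13,7) = 1716.
Add back selections omitting two groups (i.e. drawn from a single group): C(6,7) + C(7,7) + C(3,7) = 1.
By inclusion–exclusion: 11440 − 1872 + 1 = 9569.

9569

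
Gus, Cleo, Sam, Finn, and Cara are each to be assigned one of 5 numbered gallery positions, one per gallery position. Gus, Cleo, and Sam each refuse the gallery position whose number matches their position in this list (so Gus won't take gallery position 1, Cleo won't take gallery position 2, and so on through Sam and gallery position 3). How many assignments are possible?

Let Aᵢ (for i ∈ {1, 2, 3}) be the placements that put person i in their forbidden gallery position. Any j of these fix j positions, leaving (5−j)! ways to fill the rest, and there are C(3,j) ways to pick which j.
By inclusion–exclusion, the number of valid placements is Σ_{j=0}^{3} (−1)^j C(3,j)·(5−j)!.
Computing: 120 − 72 + 18 − 2 = 64.

64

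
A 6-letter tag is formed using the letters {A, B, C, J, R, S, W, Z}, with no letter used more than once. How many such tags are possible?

Choose and order 6 of the 8 symbols: the first letter has 8 options, the next 7, and so on down to 3.
That product is 8 × 7 × 6 × 5 × 4 × 3 = 20160.

20160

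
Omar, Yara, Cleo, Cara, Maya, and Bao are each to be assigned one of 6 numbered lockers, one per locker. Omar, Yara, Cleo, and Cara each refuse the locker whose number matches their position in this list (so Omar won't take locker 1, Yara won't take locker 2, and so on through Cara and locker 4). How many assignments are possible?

Let Aᵢ (for 1 ≤ i ≤ 4) be the placements that put person i in their forbidden locker. Any j of these fix j positions, leaving (6−j)! ways to fill the rest, and there are C(4,j) ways to pick which j.
By inclusion–exclusion, the number of valid placements is Σ_{j=0}^{4} (−1)^j C(4,j)·(6−j)!.
Computing: 720 − 480 + 144 − 24 + 2 = 362.

362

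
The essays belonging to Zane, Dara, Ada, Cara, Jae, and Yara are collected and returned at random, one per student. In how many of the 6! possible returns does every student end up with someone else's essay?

265

Let Aᵢ be the assignments in which student i gets their own essay. We want the size of the complement of A₁∪…∪A_6.
By inclusion–exclusion this is Σ_{j=0}^{6} (−1)^j C(6,j)·(6−j)!.
Computing: 720 − 720 + 360 − 120 + 30 − 6 + 1 = 265.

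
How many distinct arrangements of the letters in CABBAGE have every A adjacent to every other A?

Treat the 2 copies of A as a single block. The multiset to arrange is then {AA, B, B, C, E, G}, 6 items in all.
That gives (6)!/(2!) = 360 arrangements.

360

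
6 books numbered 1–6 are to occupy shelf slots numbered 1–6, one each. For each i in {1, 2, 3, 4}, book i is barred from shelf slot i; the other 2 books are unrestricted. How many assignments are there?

Let Aᵢ (for 1 ≤ i ≤ 4) be the placements that put book i in its forbidden shelf slot. Any j of these fix j positions, leaving (6−j)! ways to fill the rest, and there are C(4,j) ways to pick which j.
By inclusion–exclusion, the number of valid placements is Σ_{j=0}^{4} (−1)^j C(4,j)·(6−j)!.
Computing: 720 − 480 + 144 − 24 + 2 = 362.

362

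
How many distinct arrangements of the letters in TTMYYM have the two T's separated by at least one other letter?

60

There are 6!/(2!·2!·2!) = 90 arrangements of TTMYYM in total.
Arrangements with the T's together: treat TT as one letter, giving (5)!/(2!·2!) = 30.
Hence 90 − 30 = 60.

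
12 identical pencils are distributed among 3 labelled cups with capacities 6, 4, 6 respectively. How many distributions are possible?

By stars and bars, unrestricted non-negative solutions to x_1+…+x_3 = 12 number C(12+2,2) = 91.
Subtract solutions that violate a single cap (substitute x_i' = x_i − (cap_i+1)): x_1 ≥ 7 gives C(7,2) = 21; x_2 ≥ 5 gives C(9,2) = 36; x_3 ≥ 7 gives C(7,2) = 21. Together 78.
Add back pairs where two caps are both exceeded: 1 + 0 + 1 = 2.
By inclusion–exclusion the count is 91 − 78 + 2 = 15.

15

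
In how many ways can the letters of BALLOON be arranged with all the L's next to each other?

360

Treat the 2 copies of L as a single block. The multiset to arrange is then {LL, A, B, N, O, O}, 6 items in all.
That gives (6)!/(2!) = 360 arrangements.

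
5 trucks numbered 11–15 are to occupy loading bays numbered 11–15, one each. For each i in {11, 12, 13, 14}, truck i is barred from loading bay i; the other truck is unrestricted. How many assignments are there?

Let Aᵢ (for 11 ≤ i ≤ 14) be the placements that put truck i in its forbidden loading bay. Any j of these fix j positions, leaving (5−j)! ways to fill the rest, and there are C(4,j) ways to pick which j.
By inclusion–exclusion, the number of valid placements is Σ_{j=0}^{4} (−1)^j C(4,j)·(5−j)!.
Computing: 120 − 96 + 36 − 8 + 1 = 53.

53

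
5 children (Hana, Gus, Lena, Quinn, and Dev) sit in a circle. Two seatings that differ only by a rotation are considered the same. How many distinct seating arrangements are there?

Seat Hana anywhere (absorbing the rotational symmetry), then permute the other 4: (4)! = 24.

24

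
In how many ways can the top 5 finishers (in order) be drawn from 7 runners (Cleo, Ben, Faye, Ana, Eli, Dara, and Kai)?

2520

There are 7 choices for 1st place, 6 for 2nd, and so on down to 3 for position 5.
That gives 7 × 6 × 5 × 4 × 3 = 2520.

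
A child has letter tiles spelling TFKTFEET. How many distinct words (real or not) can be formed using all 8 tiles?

TFKTFEET has 8 letters with E appearing twice, F appearing twice, and T appearing 3 times.
So there are 8! / (3!·2!·2!) = 1680 distinguishable arrangements.

1680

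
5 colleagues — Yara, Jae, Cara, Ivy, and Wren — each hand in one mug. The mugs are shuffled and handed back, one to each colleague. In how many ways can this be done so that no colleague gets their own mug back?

44

This is the derangement count D_5: permutations of 5 items with no fixed point.
By inclusion–exclusion this is Σ_{j=0}^{5} (−1)^j C(5,j)·(5−j)!.
Computing: 120 − 120 + 60 − 20 + 5 − 1 = 44.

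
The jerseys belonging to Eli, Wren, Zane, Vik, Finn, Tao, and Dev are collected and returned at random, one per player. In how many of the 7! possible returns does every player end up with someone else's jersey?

1854

This is the derangement count D_7: permutations of 7 items with no fixed point.
By inclusion–exclusion this is Σ_{j=0}^{7} (−1)^j C(7,j)·(7−j)!.
Computing: 5040 − 5040 + 2520 − 840 + 210 − 42 + 7 − 1 = 1854.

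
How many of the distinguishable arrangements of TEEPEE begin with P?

Fix P in the first position and arrange the remaining 5 letters.
Those 5 letters have E appearing 4 times, giving (5)!/(4!) = 5.

5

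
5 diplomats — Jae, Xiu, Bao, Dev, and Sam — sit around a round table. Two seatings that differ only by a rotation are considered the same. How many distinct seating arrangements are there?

Seat Jae anywhere (absorbing the rotational symmetry), then permute the other 4: (4)! = 24.

24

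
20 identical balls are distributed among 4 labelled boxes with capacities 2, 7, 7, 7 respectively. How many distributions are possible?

Without the upper bounds there are C(23,3) = 1771 ways to split 20 among 4 boxes.
Subtract solutions that violate a single cap (substitute x_i' = x_i − (cap_i+1)): x_1 ≥ 3 gives C(20,3) = 1140; x_2 ≥ 8 gives C(15,3) = 455; x_3 ≥ 8 gives C(15,3) = 455; x_4 ≥ 8 gives C(15,3) = 455. Together 2505.
Add back pairs where two caps are both exceeded: 220 + 220 + 220 + 35 + 35 + 35 = 765.
Subtract triples: 4 + 4 + 4 + 0 = 12.
By inclusion–exclusion the count is 1771 − 2505 + 765 − 12 = 19.

19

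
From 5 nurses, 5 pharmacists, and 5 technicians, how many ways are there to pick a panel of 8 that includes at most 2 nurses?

2745

Split by how many nurses are chosen (0 through 2).
Sum: C(5,0)·C(10,8) + C(5,1)·C(10,7) + C(5,2)·C(10,6) = 45 + 600 + 2100 = 2745.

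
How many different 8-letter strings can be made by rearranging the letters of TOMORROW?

3360

TOMORROW has 8 letters with O appearing 3 times and R appearing twice.
Dividing 8! = 40320 by 3!·2! = 12 for the repeated letters gives 3360.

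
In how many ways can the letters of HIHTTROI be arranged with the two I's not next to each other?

Total arrangements of HIHTTROI: 8!/(2!·2!·2!) = 5040.
If the two I's are adjacent, glue them into one block, leaving 7 items to arrange: (7)!/(2!·2!) = 1260 ways.
Subtracting, 5040 − 1260 = 3780 arrangements keep the I's apart.

3780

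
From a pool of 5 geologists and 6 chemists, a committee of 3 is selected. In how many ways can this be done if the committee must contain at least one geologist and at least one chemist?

135

Total 3-person selections from all 11: C(11,3) = 165.
Selections missing a whole group: no geologists → C(6,3) = 20; no chemists → C(5,3) = 10.
Both groups omitted at once is impossible, so 165 − 30 = 135.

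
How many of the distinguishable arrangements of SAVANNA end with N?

With the last slot taken by N, it remains to arrange the other 6 letters (SAVANA).
Those 6 letters have A appearing 3 times, giving (6)!/(3!) = 120.

120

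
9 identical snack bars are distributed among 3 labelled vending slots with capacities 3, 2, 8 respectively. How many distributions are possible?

Ignoring the caps, the number of non-negative solutions to x_1+…+x_3 = 9 is C(11,2) = 55.
Subtract solutions that violate a single cap (substitute x_i' = x_i − (cap_i+1)): x_1 ≥ 4 gives C(7,2) = 21; x_2 ≥ 3 gives C(8,2) = 28; x_3 ≥ 9 gives C(2,2) = 1. Together 50.
Add back pairs where two caps are both exceeded: 6 + 0 + 0 = 6.
By inclusion–exclusion the count is 55 − 50 + 6 = 11.

11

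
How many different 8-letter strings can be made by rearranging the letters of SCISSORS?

SCISSORS has 8 letters with S appearing 4 times.
So there are 8! / (4!) = 1680 distinguishable arrangements.

1680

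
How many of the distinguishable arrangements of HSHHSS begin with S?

10

Fix S in the first position and arrange the remaining 5 letters.
Those 5 letters have H appearing 3 times and S appearing twice, giving (5)!/(3!·2!) = 10.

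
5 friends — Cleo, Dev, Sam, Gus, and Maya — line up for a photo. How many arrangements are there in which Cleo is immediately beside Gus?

48

Place the 3 others and the Cleo-Gus pair as 4 objects in a line; the pair has 2 internal arrangements.
That gives 2 × 4! = 2 × 24 = 48.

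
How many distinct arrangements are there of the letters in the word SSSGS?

SSSGS has 5 letters with S appearing 4 times.
The number of distinct arrangements is 5!/(4!) = 120/24 = 5.

5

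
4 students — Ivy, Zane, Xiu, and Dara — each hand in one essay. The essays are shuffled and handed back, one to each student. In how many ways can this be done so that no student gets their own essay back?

9

Count assignments avoiding every fixed point. For any j of the 4 students fixed to their own essay, the other 4−j can be arranged in (4−j)! ways.
By inclusion–exclusion this is Σ_{j=0}^{4} (−1)^j C(4,j)·(4−j)!.
Computing: 24 − 24 + 12 − 4 + 1 = 9.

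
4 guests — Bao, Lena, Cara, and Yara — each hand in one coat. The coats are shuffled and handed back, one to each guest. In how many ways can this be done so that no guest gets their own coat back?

9

Let Aᵢ be the assignments in which guest i gets their own coat. We want the size of the complement of A₁∪…∪A_4.
By inclusion–exclusion this is Σ_{j=0}^{4} (−1)^j C(4,j)·(4−j)!.
Computing: 24 − 24 + 12 − 4 + 1 = 9.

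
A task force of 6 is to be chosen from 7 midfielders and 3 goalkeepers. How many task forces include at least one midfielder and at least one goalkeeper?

203

With no constraint there are C(10,6) = 210 possible selections.
Subtract selections that omit an entire group: no midfielders → C(3,6) = 0; no goalkeepers → C(7,6) = 7.
Both groups omitted at once is impossible, so 210 − 7 = 203.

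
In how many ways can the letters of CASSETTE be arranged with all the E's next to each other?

Treat the 2 copies of E as a single block. The multiset to arrange is then {EE, A, C, S, S, T, T}, 7 items in all.
That gives (7)!/(2!·2!) = 1260 arrangements.

1260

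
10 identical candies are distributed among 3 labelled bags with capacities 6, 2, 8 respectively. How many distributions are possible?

18

Without the upper bounds there are C(12,2) = 66 ways to split 10 among 3 bags.
Subtract solutions that violate a single cap (substitute x_i' = x_i − (cap_i+1)): x_1 ≥ 7 gives C(5,2) = 10; x_2 ≥ 3 gives C(9,2) = 36; x_3 ≥ 9 gives C(3,2) = 3. Together 49.
Add back pairs where two caps are both exceeded: 1 + 0 + 0 = 1.
By inclusion–exclusion the count is 66 − 49 + 1 = 18.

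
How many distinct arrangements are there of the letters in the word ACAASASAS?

ACAASASAS has 9 letters with A appearing 5 times and S appearing 3 times.
So there are 9! / (5!·3!) = 504 distinguishable arrangements.

504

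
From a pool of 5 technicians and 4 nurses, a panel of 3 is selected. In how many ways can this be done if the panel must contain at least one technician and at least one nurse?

Unrestricted: C(9,3) = 84 ways to pick any 3 of the 9.
Selections missing a whole group: no technicians → C(4,3) = 4; no nurses → C(5,3) = 10.
Both groups omitted at once is impossible, so 84 − 14 = 70.

70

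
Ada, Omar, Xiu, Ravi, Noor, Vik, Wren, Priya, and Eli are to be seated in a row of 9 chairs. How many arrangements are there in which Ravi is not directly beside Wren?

282240

Of the 9! = 362880 arrangements, those with Ravi and Wren adjacent number 2 × 8! = 80640 (treat the pair as a block with 2 internal orders).
Complementary counting: 362880 − 80640 = 282240.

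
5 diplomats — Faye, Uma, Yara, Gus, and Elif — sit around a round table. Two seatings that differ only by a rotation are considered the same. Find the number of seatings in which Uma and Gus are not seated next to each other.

Without the restriction there are (4)! = 24 seatings.
Those with Uma next to Gus: fuse the pair into one unit and seat 4 units around a circle — 2·(3)! = 12.
Subtracting, 24 − 12 = 12.

12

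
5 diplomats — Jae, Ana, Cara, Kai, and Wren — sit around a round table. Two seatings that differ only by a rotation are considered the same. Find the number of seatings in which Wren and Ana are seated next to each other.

12

Glue Wren and Ana into a block (2 internal orders). Seating 4 units around a circle gives (3)! arrangements.
So 2 × (3)! = 2 × 6 = 12.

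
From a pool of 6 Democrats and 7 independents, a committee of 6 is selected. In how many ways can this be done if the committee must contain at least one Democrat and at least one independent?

Unrestricted: C(13,6) = 1716 ways to pick any 6 of the 13.
Selections missing a whole group: no Democrats → C(7,6) = 7; no independents → C(6,6) = 1.
Both groups omitted at once is impossible, so 1716 − 8 = 1708.

1708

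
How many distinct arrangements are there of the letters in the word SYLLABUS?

10080

Letter multiplicities in SYLLABUS: A×1, B×1, L×2, S×2, U×1, Y×1.
So there are 8! / (2!·2!) = 10080 distinguishable arrangements.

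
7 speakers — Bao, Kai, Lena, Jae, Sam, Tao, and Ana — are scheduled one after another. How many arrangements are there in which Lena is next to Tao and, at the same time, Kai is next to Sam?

480

Treat {Lena,Tao} as one block (2 orders) and {Kai,Sam} as another (2 orders).
That leaves 5 units to arrange: 2 × 2 × 5! = 4 × 120 = 480.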